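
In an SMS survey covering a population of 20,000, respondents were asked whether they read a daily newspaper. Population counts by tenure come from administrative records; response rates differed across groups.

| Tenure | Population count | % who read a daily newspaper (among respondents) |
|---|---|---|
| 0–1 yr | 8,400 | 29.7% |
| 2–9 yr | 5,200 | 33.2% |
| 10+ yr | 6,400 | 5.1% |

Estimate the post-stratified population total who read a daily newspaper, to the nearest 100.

4,500

Estimated count per cell = population count × respondent percentage:
  0–1 yr: 8,400 × 29.7% = 2494.8
  2–9 yr: 5,200 × 33.2% = 1726.4
  10+ yr: 6,400 × 5.1% = 326.4
Estimated total = 4547.6 → 4,500.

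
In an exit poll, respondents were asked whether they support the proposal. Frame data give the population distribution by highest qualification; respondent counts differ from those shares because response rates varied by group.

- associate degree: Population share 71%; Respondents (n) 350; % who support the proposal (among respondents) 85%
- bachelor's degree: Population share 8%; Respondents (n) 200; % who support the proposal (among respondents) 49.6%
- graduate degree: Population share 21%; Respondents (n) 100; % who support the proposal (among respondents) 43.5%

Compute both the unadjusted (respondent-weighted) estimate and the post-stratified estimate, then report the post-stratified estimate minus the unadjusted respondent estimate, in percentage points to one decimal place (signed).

+5.7 percentage points

Naive respondent-only estimate (weights = respondent counts):
  (350/650)×85 + (200/650)×49.6 + (100/650)×43.5 = 67.7231%
Reweighting by population highest qualification shares:
  0.71×85 + 0.08×49.6 + 0.21×43.5 = 73.453%
Difference = 73.453 − 67.7231 = 5.7299 pp.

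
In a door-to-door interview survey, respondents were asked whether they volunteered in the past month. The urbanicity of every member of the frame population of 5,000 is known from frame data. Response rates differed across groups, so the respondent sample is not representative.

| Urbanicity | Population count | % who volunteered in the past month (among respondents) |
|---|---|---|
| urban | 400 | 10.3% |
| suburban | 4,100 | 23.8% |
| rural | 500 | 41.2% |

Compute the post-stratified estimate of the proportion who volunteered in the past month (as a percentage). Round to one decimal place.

Weight each group's respondent value by its population share:
  urban: (400/5,000) × 10.3 = 0.824
  suburban: (4,100/5,000) × 23.8 = 19.516
  rural: (500/5,000) × 41.2 = 4.12
Post-stratified estimate = 24.46 → 24.5%.

24.5%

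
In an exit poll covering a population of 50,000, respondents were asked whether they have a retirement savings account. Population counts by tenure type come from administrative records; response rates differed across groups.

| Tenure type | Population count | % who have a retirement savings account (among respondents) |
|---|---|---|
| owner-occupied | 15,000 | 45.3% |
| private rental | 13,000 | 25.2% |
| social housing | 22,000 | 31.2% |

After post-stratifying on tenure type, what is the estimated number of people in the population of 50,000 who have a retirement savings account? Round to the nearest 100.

Estimated count per cell = population count × respondent percentage:
  owner-occupied: 15,000 × 45.3% = 6795
  private rental: 13,000 × 25.2% = 3276
  social housing: 22,000 × 31.2% = 6864
Estimated total = 16,935 → 16,900.

16,900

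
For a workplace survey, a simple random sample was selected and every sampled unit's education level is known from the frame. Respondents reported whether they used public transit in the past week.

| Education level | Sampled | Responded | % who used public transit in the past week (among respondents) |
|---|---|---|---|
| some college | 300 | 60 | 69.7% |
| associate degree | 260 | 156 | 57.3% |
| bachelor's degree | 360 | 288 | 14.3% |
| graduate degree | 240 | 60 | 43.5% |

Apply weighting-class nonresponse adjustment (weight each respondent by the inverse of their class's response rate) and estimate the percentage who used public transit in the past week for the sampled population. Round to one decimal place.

44.3%

Class response rates: some college 60/300 = 20%, associate degree 156/260 = 60%, bachelor's degree 288/360 = 80%, graduate degree 60/240 = 25%.
Each respondent's weight = sampled/responded in their class; summing within a class gives n_sampled, so:
  some college: 300 × 69.7 = 20,910
  associate degree: 260 × 57.3 = 14,898
  bachelor's degree: 360 × 14.3 = 5148
  graduate degree: 240 × 43.5 = 10,440
Adjusted estimate = 51,396 / 1,160 = 44.3069 → 44.3%.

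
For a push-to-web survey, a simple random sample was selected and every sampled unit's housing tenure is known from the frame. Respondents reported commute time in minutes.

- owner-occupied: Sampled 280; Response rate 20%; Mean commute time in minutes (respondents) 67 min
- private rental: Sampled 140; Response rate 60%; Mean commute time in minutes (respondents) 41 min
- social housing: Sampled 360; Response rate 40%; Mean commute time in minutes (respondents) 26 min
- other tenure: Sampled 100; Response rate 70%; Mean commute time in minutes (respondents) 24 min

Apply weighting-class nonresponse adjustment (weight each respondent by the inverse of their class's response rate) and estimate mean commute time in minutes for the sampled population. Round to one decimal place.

41.2

Weighting each respondent by the inverse class response rate inflates each class back to its sampled size, so the class weight is n_sampled:
  owner-occupied: 280 × 67 = 18,760
  private rental: 140 × 41 = 5740
  social housing: 360 × 26 = 9360
  other tenure: 100 × 24 = 2400
Adjusted estimate = 36,260 / 880 = 41.2045 → 41.2.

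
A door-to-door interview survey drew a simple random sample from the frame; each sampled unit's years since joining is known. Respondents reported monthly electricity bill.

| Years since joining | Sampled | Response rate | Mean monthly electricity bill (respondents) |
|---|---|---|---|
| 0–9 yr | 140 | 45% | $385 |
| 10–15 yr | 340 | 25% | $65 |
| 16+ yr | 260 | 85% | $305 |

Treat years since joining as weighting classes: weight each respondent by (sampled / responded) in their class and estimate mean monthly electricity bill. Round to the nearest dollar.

With weight = n_sampled/n_responded per class, the weighted class total is n_sampled:
  0–9 yr: 140 × 385 = 53,900
  10–15 yr: 340 × 65 = 22,100
  16+ yr: 260 × 305 = 79,300
Adjusted estimate = 155,300 / 740 = 209.865 → $210.

$210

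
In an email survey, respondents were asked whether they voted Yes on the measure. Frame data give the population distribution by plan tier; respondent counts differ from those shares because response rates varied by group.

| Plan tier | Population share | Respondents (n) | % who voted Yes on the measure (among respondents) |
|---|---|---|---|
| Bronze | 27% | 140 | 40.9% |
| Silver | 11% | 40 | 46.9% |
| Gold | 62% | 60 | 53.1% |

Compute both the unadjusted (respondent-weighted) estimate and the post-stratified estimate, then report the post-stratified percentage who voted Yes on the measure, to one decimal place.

Naive respondent-only estimate (weights = respondent counts):
  (140/240)×40.9 + (40/240)×46.9 + (60/240)×53.1 = 44.95%
Post-stratifying to population shares instead:
  0.27×40.9 + 0.11×46.9 + 0.62×53.1 = 49.124%

49.1%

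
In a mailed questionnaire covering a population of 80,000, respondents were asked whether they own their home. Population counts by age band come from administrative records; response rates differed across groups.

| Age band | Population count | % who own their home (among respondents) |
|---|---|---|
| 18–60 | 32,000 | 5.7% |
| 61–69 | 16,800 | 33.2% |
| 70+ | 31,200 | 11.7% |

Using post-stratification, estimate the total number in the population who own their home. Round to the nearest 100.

Apply each group's respondent rate to its population count:
  18–60: 32,000 × 5.7% = 1824
  61–69: 16,800 × 33.2% = 5577.6
  70+: 31,200 × 11.7% = 3650.4
Estimated total = 11,052 → 11,100.

11,100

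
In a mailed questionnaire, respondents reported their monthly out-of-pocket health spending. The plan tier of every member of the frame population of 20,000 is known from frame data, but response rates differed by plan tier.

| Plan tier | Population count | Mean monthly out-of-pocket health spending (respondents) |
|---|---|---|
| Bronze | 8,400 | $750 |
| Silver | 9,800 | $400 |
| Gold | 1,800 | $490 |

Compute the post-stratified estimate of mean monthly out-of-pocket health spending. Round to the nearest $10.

$560

Each cell contributes population-share × respondent value:
  Bronze: (8,400/20,000) × 750 = 315
  Silver: (9,800/20,000) × 400 = 196
  Gold: (1,800/20,000) × 490 = 44.1
Post-stratified estimate = 555.1 → $560.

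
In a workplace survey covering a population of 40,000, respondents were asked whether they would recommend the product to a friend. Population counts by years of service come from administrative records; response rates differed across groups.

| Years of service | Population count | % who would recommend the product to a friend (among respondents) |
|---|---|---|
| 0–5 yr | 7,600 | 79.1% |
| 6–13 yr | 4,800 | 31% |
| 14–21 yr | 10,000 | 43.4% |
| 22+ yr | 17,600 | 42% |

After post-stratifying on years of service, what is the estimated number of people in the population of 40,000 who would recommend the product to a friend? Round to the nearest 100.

19,200

Apply each group's respondent rate to its population count:
  0–5 yr: 7,600 × 79.1% = 6011.6
  6–13 yr: 4,800 × 31% = 1488
  14–21 yr: 10,000 × 43.4% = 4340
  22+ yr: 17,600 × 42% = 7392
Estimated total = 19231.6 → 19,200.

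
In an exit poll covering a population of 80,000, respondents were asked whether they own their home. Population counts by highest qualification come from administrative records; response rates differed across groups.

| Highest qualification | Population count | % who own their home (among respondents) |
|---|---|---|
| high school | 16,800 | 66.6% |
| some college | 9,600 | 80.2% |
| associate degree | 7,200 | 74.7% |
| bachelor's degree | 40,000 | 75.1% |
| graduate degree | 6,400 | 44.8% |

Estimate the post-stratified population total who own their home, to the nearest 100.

57,200

Estimated count per cell = population count × respondent percentage:
  high school: 16,800 × 66.6% = 11188.8
  some college: 9,600 × 80.2% = 7699.2
  associate degree: 7,200 × 74.7% = 5378.4
  bachelor's degree: 40,000 × 75.1% = 30,040
  graduate degree: 6,400 × 44.8% = 2867.2
Estimated total = 57173.6 → 57,200.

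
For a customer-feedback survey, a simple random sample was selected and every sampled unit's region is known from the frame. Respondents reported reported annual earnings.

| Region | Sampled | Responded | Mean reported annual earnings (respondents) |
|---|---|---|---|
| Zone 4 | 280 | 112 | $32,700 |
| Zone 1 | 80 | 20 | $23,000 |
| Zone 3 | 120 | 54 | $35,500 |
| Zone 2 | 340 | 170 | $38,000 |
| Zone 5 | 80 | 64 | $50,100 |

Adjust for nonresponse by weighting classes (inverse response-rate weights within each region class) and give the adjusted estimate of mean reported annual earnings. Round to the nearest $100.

$35,800

Class response rates: Zone 4 112/280 = 40%, Zone 1 20/80 = 25%, Zone 3 54/120 = 45%, Zone 2 170/340 = 50%, Zone 5 64/80 = 80%.
Inverse-response-rate weighting restores each class to its sampled count, so class totals weight by n_sampled:
  Zone 4: 280 × 32,700 = 9,156,000
  Zone 1: 80 × 23,000 = 1,840,000
  Zone 3: 120 × 35,500 = 4,260,000
  Zone 2: 340 × 38,000 = 12,920,000
  Zone 5: 80 × 50,100 = 4,008,000
Adjusted estimate = 32,184,000 / 900 = 35,760 → $35,800.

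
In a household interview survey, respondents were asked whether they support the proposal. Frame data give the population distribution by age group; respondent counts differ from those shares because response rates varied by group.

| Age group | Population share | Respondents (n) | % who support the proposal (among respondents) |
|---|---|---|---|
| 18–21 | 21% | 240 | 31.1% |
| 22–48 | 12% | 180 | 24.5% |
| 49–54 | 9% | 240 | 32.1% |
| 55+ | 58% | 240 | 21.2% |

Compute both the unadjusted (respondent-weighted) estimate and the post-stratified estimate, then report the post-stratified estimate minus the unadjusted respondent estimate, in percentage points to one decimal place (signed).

Naive respondent-only estimate (weights = respondent counts):
  (240/900)×31.1 + (180/900)×24.5 + (240/900)×32.1 + (240/900)×21.2 = 27.4067%
Reweighting by population age group shares:
  0.21×31.1 + 0.12×24.5 + 0.09×32.1 + 0.58×21.2 = 24.656%
Difference = 24.656 − 27.4067 = -2.7507 pp.

-2.8 percentage points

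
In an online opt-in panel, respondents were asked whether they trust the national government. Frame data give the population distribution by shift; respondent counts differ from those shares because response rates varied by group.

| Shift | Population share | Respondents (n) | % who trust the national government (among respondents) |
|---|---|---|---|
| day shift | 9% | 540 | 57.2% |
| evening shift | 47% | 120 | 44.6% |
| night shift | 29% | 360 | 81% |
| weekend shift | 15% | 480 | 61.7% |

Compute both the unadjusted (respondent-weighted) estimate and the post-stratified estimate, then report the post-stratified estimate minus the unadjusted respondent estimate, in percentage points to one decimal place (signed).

-4.5 percentage points

Unadjusted (pooled respondent) estimate weights by respondent counts:
  (540/1500)×57.2 + (120/1500)×44.6 + (360/1500)×81 + (480/1500)×61.7 = 63.344%
Post-stratifying to population shares instead:
  0.09×57.2 + 0.47×44.6 + 0.29×81 + 0.15×61.7 = 58.855%
Difference = 58.855 − 63.344 = -4.489 pp.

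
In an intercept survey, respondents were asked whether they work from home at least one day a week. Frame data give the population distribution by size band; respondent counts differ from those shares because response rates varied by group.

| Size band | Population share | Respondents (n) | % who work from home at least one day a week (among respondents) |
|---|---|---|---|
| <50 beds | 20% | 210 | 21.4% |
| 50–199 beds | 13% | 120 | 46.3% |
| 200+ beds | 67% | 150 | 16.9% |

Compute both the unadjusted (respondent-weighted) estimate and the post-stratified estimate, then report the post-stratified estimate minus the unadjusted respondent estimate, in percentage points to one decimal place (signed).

Unadjusted (pooled respondent) estimate weights by respondent counts:
  (210/480)×21.4 + (120/480)×46.3 + (150/480)×16.9 = 26.2188%
Reweighting by population size band shares:
  0.2×21.4 + 0.13×46.3 + 0.67×16.9 = 21.622%
Difference = 21.622 − 26.2188 = -4.5968 pp.

-4.6 percentage points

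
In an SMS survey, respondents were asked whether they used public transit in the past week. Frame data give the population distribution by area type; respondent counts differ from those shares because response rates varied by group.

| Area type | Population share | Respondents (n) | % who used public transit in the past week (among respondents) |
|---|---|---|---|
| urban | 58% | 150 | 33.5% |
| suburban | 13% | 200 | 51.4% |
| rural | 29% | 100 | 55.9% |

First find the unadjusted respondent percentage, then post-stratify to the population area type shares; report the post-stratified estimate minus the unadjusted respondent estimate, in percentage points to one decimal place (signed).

Unadjusted (pooled respondent) estimate weights by respondent counts:
  (150/450)×33.5 + (200/450)×51.4 + (100/450)×55.9 = 46.4333%
Reweighting by population area type shares:
  0.58×33.5 + 0.13×51.4 + 0.29×55.9 = 42.323%
Difference = 42.323 − 46.4333 = -4.1103 pp.

-4.1 percentage points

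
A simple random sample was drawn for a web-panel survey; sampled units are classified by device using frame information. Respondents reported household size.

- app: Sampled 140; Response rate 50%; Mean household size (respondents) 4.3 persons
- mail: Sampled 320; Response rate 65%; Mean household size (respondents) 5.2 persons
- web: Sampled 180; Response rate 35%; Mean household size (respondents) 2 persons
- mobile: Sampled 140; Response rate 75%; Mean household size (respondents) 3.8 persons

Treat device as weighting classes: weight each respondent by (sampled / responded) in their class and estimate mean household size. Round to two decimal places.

Each respondent's weight = sampled/responded in their class; summing within a class gives n_sampled, so:
  app: 140 × 4.3 = 602
  mail: 320 × 5.2 = 1664
  web: 180 × 2 = 360
  mobile: 140 × 3.8 = 532
Adjusted estimate = 3158 / 780 = 4.04872 → 4.05.

4.05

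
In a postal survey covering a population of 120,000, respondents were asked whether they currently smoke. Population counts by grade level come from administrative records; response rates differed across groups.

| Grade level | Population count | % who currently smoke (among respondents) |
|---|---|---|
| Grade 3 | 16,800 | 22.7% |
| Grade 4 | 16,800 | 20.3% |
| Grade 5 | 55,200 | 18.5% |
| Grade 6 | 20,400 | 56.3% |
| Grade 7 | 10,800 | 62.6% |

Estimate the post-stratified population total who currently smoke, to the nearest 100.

Apply each group's respondent rate to its population count:
  Grade 3: 16,800 × 22.7% = 3813.6
  Grade 4: 16,800 × 20.3% = 3410.4
  Grade 5: 55,200 × 18.5% = 10,212
  Grade 6: 20,400 × 56.3% = 11485.2
  Grade 7: 10,800 × 62.6% = 6760.8
Estimated total = 35,682 → 35,700.

35,700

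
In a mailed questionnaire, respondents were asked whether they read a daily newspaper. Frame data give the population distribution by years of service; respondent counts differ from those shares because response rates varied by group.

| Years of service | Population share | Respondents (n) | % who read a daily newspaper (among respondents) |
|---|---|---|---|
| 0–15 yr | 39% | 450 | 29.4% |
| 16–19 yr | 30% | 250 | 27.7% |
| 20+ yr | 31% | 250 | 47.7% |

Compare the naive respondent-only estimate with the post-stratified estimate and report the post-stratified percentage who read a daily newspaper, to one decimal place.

Unadjusted (pooled respondent) estimate weights by respondent counts:
  (450/950)×29.4 + (250/950)×27.7 + (250/950)×47.7 = 33.7684%
Reweighting by population years of service shares:
  0.39×29.4 + 0.3×27.7 + 0.31×47.7 = 34.563%

34.6%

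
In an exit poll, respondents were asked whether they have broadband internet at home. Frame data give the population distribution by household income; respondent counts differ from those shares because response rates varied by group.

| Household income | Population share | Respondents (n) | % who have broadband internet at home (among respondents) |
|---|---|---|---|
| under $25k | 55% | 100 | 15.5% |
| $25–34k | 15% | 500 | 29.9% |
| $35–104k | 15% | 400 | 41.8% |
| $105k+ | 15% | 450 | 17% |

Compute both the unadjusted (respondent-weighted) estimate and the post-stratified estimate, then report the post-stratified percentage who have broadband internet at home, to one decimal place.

Naive respondent-only estimate (weights = respondent counts):
  (100/1450)×15.5 + (500/1450)×29.9 + (400/1450)×41.8 + (450/1450)×17 = 28.1862%
Post-stratified estimate weights by population shares:
  0.55×15.5 + 0.15×29.9 + 0.15×41.8 + 0.15×17 = 21.83%

21.8%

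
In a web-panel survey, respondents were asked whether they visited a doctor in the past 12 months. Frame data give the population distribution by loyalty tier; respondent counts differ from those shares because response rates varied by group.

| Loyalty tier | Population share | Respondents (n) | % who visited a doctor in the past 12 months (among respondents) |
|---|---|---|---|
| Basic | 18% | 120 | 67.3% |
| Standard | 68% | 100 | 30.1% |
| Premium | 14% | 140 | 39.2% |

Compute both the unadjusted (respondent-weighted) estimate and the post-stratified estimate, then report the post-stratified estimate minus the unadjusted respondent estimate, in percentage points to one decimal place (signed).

-8.0 percentage points

Without adjustment, the pooled respondent share is:
  (120/360)×67.3 + (100/360)×30.1 + (140/360)×39.2 = 46.0389%
Reweighting by population loyalty tier shares:
  0.18×67.3 + 0.68×30.1 + 0.14×39.2 = 38.07%
Difference = 38.07 − 46.0389 = -7.9689 pp.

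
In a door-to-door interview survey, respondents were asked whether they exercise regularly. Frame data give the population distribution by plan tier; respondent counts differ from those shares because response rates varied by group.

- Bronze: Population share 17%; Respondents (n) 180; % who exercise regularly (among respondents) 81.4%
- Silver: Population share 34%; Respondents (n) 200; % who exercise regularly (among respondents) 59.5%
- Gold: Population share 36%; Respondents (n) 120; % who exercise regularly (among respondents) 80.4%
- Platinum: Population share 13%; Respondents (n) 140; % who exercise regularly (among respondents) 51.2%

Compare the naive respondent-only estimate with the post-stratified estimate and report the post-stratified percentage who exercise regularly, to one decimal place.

Unadjusted (pooled respondent) estimate weights by respondent counts:
  (180/640)×81.4 + (200/640)×59.5 + (120/640)×80.4 + (140/640)×51.2 = 67.7625%
Reweighting by population plan tier shares:
  0.17×81.4 + 0.34×59.5 + 0.36×80.4 + 0.13×51.2 = 69.668%

69.7%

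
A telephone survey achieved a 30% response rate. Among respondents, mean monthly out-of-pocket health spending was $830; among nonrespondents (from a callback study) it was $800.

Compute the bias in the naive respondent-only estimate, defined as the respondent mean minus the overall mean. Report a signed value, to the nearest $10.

Nonresponse fraction = 1 − 0.3 = 0.7.
Bias = (nonresponse fraction) × (respondent mean − nonrespondent mean)
     = 0.7 × (830 − 800) = 0.7 × 30 = 21.

+$20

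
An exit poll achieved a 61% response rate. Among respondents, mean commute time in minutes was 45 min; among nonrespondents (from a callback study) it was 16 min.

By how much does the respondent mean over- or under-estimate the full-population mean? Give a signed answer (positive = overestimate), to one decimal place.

+11.3

Nonresponse fraction = 1 − 0.61 = 0.39.
Bias = (nonresponse fraction) × (respondent mean − nonrespondent mean)
     = 0.39 × (45 − 16) = 0.39 × 29 = 11.31.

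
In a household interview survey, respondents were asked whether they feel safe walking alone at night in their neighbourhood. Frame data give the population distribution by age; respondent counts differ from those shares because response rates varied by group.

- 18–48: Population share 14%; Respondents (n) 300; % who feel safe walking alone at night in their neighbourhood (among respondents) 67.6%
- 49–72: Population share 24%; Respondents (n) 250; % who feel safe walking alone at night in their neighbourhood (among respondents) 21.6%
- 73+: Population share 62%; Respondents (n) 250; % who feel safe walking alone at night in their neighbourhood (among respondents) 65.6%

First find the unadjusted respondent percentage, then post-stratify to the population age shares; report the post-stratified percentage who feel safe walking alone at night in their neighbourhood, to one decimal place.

55.3%

Naive respondent-only estimate (weights = respondent counts):
  (300/800)×67.6 + (250/800)×21.6 + (250/800)×65.6 = 52.6%
Reweighting by population age shares:
  0.14×67.6 + 0.24×21.6 + 0.62×65.6 = 55.32%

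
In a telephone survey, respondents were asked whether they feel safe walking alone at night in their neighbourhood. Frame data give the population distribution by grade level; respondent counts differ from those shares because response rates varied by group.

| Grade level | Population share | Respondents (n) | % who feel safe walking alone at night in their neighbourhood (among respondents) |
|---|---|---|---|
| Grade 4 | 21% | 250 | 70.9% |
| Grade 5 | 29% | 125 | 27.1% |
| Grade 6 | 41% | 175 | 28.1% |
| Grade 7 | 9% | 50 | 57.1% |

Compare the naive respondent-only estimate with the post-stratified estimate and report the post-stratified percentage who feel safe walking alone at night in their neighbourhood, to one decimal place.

39.4%

Unadjusted (pooled respondent) estimate weights by respondent counts:
  (250/600)×70.9 + (125/600)×27.1 + (175/600)×28.1 + (50/600)×57.1 = 48.1417%
Post-stratified estimate weights by population shares:
  0.21×70.9 + 0.29×27.1 + 0.41×28.1 + 0.09×57.1 = 39.408%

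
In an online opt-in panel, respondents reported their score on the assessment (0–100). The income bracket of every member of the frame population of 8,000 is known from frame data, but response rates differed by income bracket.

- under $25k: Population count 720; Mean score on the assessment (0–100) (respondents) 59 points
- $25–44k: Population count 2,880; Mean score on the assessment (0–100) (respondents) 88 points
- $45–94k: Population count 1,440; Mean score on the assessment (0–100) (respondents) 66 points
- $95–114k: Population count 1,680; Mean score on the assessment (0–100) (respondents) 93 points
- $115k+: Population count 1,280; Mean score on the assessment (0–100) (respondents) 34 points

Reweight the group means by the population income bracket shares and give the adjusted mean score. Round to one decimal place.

73.8

Reweight to the known income bracket distribution:
  under $25k: (720/8,000) × 59 = 5.31
  $25–44k: (2,880/8,000) × 88 = 31.68
  $45–94k: (1,440/8,000) × 66 = 11.88
  $95–114k: (1,680/8,000) × 93 = 19.53
  $115k+: (1,280/8,000) × 34 = 5.44
Post-stratified estimate = 73.84 → 73.8.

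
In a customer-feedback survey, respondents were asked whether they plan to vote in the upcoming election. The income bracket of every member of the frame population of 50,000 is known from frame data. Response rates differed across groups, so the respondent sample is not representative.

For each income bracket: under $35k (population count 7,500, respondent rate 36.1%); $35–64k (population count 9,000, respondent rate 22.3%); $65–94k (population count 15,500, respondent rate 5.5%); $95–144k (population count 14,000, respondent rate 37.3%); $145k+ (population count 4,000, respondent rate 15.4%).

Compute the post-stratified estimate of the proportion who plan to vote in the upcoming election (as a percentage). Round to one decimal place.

22.8%

Weight each group's respondent value by its population share:
  under $35k: (7,500/50,000) × 36.1 = 5.415
  $35–64k: (9,000/50,000) × 22.3 = 4.014
  $65–94k: (15,500/50,000) × 5.5 = 1.705
  $95–144k: (14,000/50,000) × 37.3 = 10.444
  $145k+: (4,000/50,000) × 15.4 = 1.232
Post-stratified estimate = 22.81 → 22.8%.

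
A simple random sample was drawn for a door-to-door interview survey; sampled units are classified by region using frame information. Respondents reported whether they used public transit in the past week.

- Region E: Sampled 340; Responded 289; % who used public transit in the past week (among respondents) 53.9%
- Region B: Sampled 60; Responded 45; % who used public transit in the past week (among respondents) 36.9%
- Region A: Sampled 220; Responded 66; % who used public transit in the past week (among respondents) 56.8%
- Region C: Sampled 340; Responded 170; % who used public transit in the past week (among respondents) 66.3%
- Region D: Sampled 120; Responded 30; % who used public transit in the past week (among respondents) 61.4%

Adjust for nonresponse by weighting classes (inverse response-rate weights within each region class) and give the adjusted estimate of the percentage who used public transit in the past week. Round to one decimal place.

Response rates by class: Region E 289/340 = 85%, Region B 45/60 = 75%, Region A 66/220 = 30%, Region C 170/340 = 50%, Region D 30/120 = 25%.
Weighting each respondent by the inverse class response rate inflates each class back to its sampled size, so the class weight is n_sampled:
  Region E: 340 × 53.9 = 18,326
  Region B: 60 × 36.9 = 2214
  Region A: 220 × 56.8 = 12,496
  Region C: 340 × 66.3 = 22,542
  Region D: 120 × 61.4 = 7368
Adjusted estimate = 62,946 / 1,080 = 58.2833 → 58.3%.

58.3%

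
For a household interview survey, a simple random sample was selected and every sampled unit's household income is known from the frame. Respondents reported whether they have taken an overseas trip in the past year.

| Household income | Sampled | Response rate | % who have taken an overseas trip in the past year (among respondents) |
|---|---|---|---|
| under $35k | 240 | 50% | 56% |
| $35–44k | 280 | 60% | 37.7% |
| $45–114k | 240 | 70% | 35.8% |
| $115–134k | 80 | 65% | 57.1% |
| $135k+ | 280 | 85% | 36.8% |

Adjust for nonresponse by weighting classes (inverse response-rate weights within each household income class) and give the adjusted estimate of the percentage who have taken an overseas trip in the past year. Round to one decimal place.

Each respondent's weight = sampled/responded in their class; summing within a class gives n_sampled, so:
  under $35k: 240 × 56 = 13,440
  $35–44k: 280 × 37.7 = 10,556
  $45–114k: 240 × 35.8 = 8592
  $115–134k: 80 × 57.1 = 4568
  $135k+: 280 × 36.8 = 10,304
Adjusted estimate = 47,460 / 1,120 = 42.375 → 42.4%.

42.4%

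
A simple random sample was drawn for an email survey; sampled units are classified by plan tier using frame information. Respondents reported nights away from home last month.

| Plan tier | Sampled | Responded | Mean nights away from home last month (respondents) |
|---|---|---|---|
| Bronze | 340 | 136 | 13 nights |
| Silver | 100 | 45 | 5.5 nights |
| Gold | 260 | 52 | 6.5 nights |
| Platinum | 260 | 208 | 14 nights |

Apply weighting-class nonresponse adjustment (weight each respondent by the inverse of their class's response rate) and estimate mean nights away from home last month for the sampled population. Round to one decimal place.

10.7

Response rates by class: Bronze 136/340 = 40%, Silver 45/100 = 45%, Gold 52/260 = 20%, Platinum 208/260 = 80%.
Weighting each respondent by the inverse class response rate inflates each class back to its sampled size, so the class weight is n_sampled:
  Bronze: 340 × 13 = 4420
  Silver: 100 × 5.5 = 550
  Gold: 260 × 6.5 = 1690
  Platinum: 260 × 14 = 3640
Adjusted estimate = 10,300 / 960 = 10.7292 → 10.7.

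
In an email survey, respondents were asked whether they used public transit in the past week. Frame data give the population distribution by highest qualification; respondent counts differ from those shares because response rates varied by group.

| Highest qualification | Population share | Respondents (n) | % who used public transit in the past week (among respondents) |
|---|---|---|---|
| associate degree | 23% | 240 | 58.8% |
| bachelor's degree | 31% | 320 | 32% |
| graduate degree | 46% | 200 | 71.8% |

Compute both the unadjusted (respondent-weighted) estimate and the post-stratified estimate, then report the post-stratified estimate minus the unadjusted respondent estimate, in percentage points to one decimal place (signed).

+5.5 percentage points

Unadjusted (pooled respondent) estimate weights by respondent counts:
  (240/760)×58.8 + (320/760)×32 + (200/760)×71.8 = 50.9368%
Reweighting by population highest qualification shares:
  0.23×58.8 + 0.31×32 + 0.46×71.8 = 56.472%
Difference = 56.472 − 50.9368 = 5.5352 pp.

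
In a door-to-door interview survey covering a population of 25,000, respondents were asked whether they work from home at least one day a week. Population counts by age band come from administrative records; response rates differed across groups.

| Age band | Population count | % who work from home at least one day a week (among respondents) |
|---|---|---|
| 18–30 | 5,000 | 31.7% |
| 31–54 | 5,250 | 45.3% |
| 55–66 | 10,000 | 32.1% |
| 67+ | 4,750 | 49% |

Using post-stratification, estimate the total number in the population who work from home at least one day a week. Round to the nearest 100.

Each cell contributes its population count × the respondent rate:
  18–30: 5,000 × 31.7% = 1585
  31–54: 5,250 × 45.3% = 2378.25
  55–66: 10,000 × 32.1% = 3210
  67+: 4,750 × 49% = 2327.5
Estimated total = 9500.75 → 9,500.

9,500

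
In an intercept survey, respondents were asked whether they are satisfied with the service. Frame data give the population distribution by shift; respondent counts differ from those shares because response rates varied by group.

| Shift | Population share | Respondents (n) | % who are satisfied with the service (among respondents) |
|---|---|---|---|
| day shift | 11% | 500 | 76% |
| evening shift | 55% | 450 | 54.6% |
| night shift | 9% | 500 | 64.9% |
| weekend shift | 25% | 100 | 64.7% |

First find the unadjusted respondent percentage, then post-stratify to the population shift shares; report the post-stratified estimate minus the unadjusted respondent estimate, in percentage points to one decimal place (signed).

Unadjusted (pooled respondent) estimate weights by respondent counts:
  (500/1550)×76 + (450/1550)×54.6 + (500/1550)×64.9 + (100/1550)×64.7 = 65.4774%
Post-stratified estimate weights by population shares:
  0.11×76 + 0.55×54.6 + 0.09×64.9 + 0.25×64.7 = 60.406%
Difference = 60.406 − 65.4774 = -5.0714 pp.

-5.1 percentage points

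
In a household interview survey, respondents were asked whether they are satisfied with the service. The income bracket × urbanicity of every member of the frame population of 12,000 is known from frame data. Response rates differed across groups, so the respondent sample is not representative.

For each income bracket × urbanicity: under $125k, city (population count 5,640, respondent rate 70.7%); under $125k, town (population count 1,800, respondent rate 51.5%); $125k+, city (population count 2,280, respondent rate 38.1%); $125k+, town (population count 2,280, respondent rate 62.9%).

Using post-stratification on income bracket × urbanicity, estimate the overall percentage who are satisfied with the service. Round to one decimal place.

Post-stratification weights by population share, not respondent share:
  under $125k, city: (5,640/12,000) × 70.7 = 33.229
  under $125k, town: (1,800/12,000) × 51.5 = 7.725
  $125k+, city: (2,280/12,000) × 38.1 = 7.239
  $125k+, town: (2,280/12,000) × 62.9 = 11.951
Post-stratified estimate = 60.144 → 60.1%.

60.1%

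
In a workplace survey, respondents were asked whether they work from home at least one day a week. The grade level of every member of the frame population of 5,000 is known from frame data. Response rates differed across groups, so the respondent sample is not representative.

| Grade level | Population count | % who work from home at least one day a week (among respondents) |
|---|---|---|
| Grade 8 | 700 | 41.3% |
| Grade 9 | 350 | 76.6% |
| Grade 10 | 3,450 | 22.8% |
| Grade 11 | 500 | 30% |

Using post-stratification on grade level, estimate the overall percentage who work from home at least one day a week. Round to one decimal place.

29.9%

Reweight to the known grade level distribution:
  Grade 8: (700/5,000) × 41.3 = 5.782
  Grade 9: (350/5,000) × 76.6 = 5.362
  Grade 10: (3,450/5,000) × 22.8 = 15.732
  Grade 11: (500/5,000) × 30 = 3
Post-stratified estimate = 29.876 → 29.9%.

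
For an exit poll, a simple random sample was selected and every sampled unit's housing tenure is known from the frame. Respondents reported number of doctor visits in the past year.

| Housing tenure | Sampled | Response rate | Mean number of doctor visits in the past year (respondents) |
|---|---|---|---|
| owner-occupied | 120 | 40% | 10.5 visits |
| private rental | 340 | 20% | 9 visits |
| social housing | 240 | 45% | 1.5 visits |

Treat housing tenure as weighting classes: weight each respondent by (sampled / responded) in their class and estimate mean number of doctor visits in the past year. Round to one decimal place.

6.7

Weighting each respondent by the inverse class response rate inflates each class back to its sampled size, so the class weight is n_sampled:
  owner-occupied: 120 × 10.5 = 1260
  private rental: 340 × 9 = 3060
  social housing: 240 × 1.5 = 360
Adjusted estimate = 4680 / 700 = 6.68571 → 6.7.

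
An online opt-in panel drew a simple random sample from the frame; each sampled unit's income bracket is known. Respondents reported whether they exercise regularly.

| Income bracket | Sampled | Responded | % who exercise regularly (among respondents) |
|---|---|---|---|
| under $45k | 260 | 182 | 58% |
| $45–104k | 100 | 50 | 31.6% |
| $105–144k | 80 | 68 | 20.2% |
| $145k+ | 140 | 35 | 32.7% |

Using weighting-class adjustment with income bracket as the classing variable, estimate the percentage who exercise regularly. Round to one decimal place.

42.1%

Response rates by class: under $45k 182/260 = 70%, $45–104k 50/100 = 50%, $105–144k 68/80 = 85%, $145k+ 35/140 = 25%.
Each respondent's weight = sampled/responded in their class; summing within a class gives n_sampled, so:
  under $45k: 260 × 58 = 15,080
  $45–104k: 100 × 31.6 = 3160
  $105–144k: 80 × 20.2 = 1616
  $145k+: 140 × 32.7 = 4578
Adjusted estimate = 24,434 / 580 = 42.1276 → 42.1%.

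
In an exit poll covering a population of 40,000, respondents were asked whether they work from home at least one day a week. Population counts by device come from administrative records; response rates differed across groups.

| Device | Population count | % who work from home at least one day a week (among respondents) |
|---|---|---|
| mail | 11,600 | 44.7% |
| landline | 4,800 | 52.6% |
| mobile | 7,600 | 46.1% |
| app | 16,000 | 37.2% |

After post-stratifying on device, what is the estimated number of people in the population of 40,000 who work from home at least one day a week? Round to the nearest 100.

Estimated count per cell = population count × respondent percentage:
  mail: 11,600 × 44.7% = 5185.2
  landline: 4,800 × 52.6% = 2524.8
  mobile: 7,600 × 46.1% = 3503.6
  app: 16,000 × 37.2% = 5952
Estimated total = 17165.6 → 17,200.

17,200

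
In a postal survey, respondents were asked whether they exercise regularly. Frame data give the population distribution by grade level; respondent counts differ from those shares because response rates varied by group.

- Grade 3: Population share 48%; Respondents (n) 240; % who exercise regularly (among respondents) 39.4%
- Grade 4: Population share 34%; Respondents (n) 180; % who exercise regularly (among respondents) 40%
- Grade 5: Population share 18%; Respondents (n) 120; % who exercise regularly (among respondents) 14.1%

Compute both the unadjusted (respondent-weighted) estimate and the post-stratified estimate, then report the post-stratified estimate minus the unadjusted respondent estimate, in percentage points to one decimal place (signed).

+1.1 percentage points

Naive respondent-only estimate (weights = respondent counts):
  (240/540)×39.4 + (180/540)×40 + (120/540)×14.1 = 33.9778%
Post-stratifying to population shares instead:
  0.48×39.4 + 0.34×40 + 0.18×14.1 = 35.05%
Difference = 35.05 − 33.9778 = 1.0722 pp.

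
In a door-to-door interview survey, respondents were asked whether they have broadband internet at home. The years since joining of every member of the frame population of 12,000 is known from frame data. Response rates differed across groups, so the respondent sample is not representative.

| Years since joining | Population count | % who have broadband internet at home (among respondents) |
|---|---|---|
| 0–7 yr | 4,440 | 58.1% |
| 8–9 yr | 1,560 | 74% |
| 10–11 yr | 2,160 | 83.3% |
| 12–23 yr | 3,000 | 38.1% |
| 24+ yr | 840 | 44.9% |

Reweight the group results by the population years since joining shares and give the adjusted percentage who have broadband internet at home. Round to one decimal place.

58.8%

Each cell contributes population-share × respondent value:
  0–7 yr: (4,440/12,000) × 58.1 = 21.497
  8–9 yr: (1,560/12,000) × 74 = 9.62
  10–11 yr: (2,160/12,000) × 83.3 = 14.994
  12–23 yr: (3,000/12,000) × 38.1 = 9.525
  24+ yr: (840/12,000) × 44.9 = 3.143
Post-stratified estimate = 58.779 → 58.8%.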